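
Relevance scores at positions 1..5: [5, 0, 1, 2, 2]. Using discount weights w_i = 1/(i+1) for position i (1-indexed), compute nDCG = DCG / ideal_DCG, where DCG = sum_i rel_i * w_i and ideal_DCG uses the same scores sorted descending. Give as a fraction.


Position discount weights w_i = 1/(i+1) for i=1..5:
Weights = [1/2, 1/3, 1/4, 1/5, 1/6]
Actual relevance: [5, 0, 1, 2, 2]
DCG = 5/2 + 0/3 + 1/4 + 2/5 + 2/6 = 209/60
Ideal relevance (sorted desc): [5, 2, 2, 1, 0]
Ideal DCG = 5/2 + 2/3 + 2/4 + 1/5 + 0/6 = 58/15
nDCG = DCG / ideal_DCG = 209/60 / 58/15 = 209/232

209/232


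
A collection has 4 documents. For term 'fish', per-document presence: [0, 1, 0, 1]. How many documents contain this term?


Checking each document for 'fish':
Doc 1: absent
Doc 2: present
Doc 3: absent
Doc 4: present
df = sum of presences = 0 + 1 + 0 + 1 = 2

2


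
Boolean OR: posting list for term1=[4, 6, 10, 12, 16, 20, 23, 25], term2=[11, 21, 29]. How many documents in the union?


Boolean OR: find union of posting lists
term1 docs: [4, 6, 10, 12, 16, 20, 23, 25]
term2 docs: [11, 21, 29]
Union: [4, 6, 10, 11, 12, 16, 20, 21, 23, 25, 29]
|union| = 11

11


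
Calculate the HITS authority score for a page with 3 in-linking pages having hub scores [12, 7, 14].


Authority = sum of hub scores of in-linkers
In-link 1: hub score = 12
In-link 2: hub score = 7
In-link 3: hub score = 14
Authority = 12 + 7 + 14 = 33

33


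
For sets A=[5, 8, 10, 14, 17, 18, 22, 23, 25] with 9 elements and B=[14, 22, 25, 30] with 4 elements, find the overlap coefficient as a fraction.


A intersect B = [14, 22, 25]
|A intersect B| = 3
min(|A|, |B|) = min(9, 4) = 4
Overlap = 3 / 4 = 3/4

3/4


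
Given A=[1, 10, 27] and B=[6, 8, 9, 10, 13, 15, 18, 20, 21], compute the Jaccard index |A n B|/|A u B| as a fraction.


A intersect B = [10]
|A intersect B| = 1
A union B = [1, 6, 8, 9, 10, 13, 15, 18, 20, 21, 27]
|A union B| = 11
Jaccard = 1/11 = 1/11

1/11


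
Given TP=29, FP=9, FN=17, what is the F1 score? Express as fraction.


F1 = 2 * P * R / (P + R)
P = TP/(TP+FP) = 29/38 = 29/38
R = TP/(TP+FN) = 29/46 = 29/46
2 * P * R = 2 * 29/38 * 29/46 = 841/874
P + R = 29/38 + 29/46 = 609/437
F1 = 841/874 / 609/437 = 29/42

29/42


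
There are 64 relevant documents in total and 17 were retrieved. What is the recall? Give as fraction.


Recall = retrieved_relevant / total_relevant
= 17 / 64
= 17 / (17 + 47)
= 17/64

17/64


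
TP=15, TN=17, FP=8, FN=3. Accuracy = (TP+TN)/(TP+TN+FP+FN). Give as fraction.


Accuracy = (TP + TN) / (TP + TN + FP + FN)
TP + TN = 15 + 17 = 32
Total = 15 + 17 + 8 + 3 = 43
Accuracy = 32 / 43 = 32/43

32/43


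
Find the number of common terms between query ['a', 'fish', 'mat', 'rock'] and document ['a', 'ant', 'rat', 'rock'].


Query terms: ['a', 'fish', 'mat', 'rock']
Document terms: ['a', 'ant', 'rat', 'rock']
Common terms: ['a', 'rock']
Overlap count = 2

2


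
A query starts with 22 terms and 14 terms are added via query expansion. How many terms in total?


Original terms: 22
Expansion terms: 14
Total = 22 + 14 = 36

36


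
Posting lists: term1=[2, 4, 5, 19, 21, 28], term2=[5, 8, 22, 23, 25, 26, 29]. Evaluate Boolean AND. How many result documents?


Boolean AND: find intersection of posting lists
term1 docs: [2, 4, 5, 19, 21, 28]
term2 docs: [5, 8, 22, 23, 25, 26, 29]
Intersection: [5]
|intersection| = 1

1


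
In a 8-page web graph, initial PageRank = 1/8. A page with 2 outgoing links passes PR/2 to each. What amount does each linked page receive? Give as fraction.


Initial PR = 1/8 = 1/8
Outlinks = 2
Contribution per link = PR / outlinks
= 1/8 / 2
= 1/16

1/16


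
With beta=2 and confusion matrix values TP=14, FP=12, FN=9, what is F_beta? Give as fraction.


P = TP/(TP+FP) = 14/26 = 7/13
R = TP/(TP+FN) = 14/23 = 14/23
beta^2 = 2^2 = 4
(1 + beta^2) = 5
Numerator = (1+beta^2)*P*R = 490/299
Denominator = beta^2*P + R = 28/13 + 14/23 = 826/299
F_beta = 35/59

35/59


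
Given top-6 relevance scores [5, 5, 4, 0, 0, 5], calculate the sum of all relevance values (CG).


Cumulative Gain = sum of relevance scores
Position 1: rel=5, running sum=5
Position 2: rel=5, running sum=10
Position 3: rel=4, running sum=14
Position 4: rel=0, running sum=14
Position 5: rel=0, running sum=14
Position 6: rel=5, running sum=19
CG = 19

19


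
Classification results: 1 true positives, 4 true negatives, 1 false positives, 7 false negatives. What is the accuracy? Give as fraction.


Accuracy = (TP + TN) / (TP + TN + FP + FN)
TP + TN = 1 + 4 = 5
Total = 1 + 4 + 1 + 7 = 13
Accuracy = 5 / 13 = 5/13

5/13


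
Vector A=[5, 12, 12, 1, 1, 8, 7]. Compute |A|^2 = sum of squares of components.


|A|^2 = sum of squared components
A[0]^2 = 5^2 = 25
A[1]^2 = 12^2 = 144
A[2]^2 = 12^2 = 144
A[3]^2 = 1^2 = 1
A[4]^2 = 1^2 = 1
A[5]^2 = 8^2 = 64
A[6]^2 = 7^2 = 49
Sum = 25 + 144 + 144 + 1 + 1 + 64 + 49 = 428

428


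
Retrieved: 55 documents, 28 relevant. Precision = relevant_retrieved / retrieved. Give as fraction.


Precision = relevant_retrieved / total_retrieved
= 28 / 55
= 28 / (28 + 27)
= 28/55

28/55


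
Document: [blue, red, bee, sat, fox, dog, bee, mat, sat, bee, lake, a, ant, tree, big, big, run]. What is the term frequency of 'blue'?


Document has 17 words
Scanning for 'blue':
Found at positions: [0]
Count = 1

1


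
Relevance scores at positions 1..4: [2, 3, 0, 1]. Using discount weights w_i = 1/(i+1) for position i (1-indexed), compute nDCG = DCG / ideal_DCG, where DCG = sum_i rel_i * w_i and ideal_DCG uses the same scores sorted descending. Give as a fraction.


Position discount weights w_i = 1/(i+1) for i=1..4:
Weights = [1/2, 1/3, 1/4, 1/5]
Actual relevance: [2, 3, 0, 1]
DCG = 2/2 + 3/3 + 0/4 + 1/5 = 11/5
Ideal relevance (sorted desc): [3, 2, 1, 0]
Ideal DCG = 3/2 + 2/3 + 1/4 + 0/5 = 29/12
nDCG = DCG / ideal_DCG = 11/5 / 29/12 = 132/145

132/145


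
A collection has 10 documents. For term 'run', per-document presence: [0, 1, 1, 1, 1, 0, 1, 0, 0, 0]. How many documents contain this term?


Checking each document for 'run':
Doc 1: absent
Doc 2: present
Doc 3: present
Doc 4: present
Doc 5: present
Doc 6: absent
Doc 7: present
Doc 8: absent
Doc 9: absent
Doc 10: absent
df = sum of presences = 0 + 1 + 1 + 1 + 1 + 0 + 1 + 0 + 0 + 0 = 5

5


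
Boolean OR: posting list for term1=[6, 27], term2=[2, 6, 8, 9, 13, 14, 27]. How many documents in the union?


Boolean OR: find union of posting lists
term1 docs: [6, 27]
term2 docs: [2, 6, 8, 9, 13, 14, 27]
Union: [2, 6, 8, 9, 13, 14, 27]
|union| = 7

7


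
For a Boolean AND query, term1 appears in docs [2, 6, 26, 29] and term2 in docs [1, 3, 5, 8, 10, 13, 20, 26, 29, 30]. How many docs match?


Boolean AND: find intersection of posting lists
term1 docs: [2, 6, 26, 29]
term2 docs: [1, 3, 5, 8, 10, 13, 20, 26, 29, 30]
Intersection: [26, 29]
|intersection| = 2

2


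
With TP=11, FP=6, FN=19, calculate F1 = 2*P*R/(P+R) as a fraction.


F1 = 2 * P * R / (P + R)
P = TP/(TP+FP) = 11/17 = 11/17
R = TP/(TP+FN) = 11/30 = 11/30
2 * P * R = 2 * 11/17 * 11/30 = 121/255
P + R = 11/17 + 11/30 = 517/510
F1 = 121/255 / 517/510 = 22/47

22/47


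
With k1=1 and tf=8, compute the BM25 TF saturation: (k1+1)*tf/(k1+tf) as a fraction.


BM25 TF component = (k1+1)*tf / (k1+tf)
k1 = 1, tf = 8
Numerator = (1+1)*8 = 16
Denominator = 1 + 8 = 9
= 16/9 = 16/9

16/9


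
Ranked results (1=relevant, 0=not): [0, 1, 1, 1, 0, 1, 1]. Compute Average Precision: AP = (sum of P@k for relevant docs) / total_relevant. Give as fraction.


Computing P@k for each relevant position:
Position 1: not relevant
Position 2: relevant, P@2 = 1/2 = 1/2
Position 3: relevant, P@3 = 2/3 = 2/3
Position 4: relevant, P@4 = 3/4 = 3/4
Position 5: not relevant
Position 6: relevant, P@6 = 4/6 = 2/3
Position 7: relevant, P@7 = 5/7 = 5/7
Sum of P@k = 1/2 + 2/3 + 3/4 + 2/3 + 5/7 = 277/84
AP = 277/84 / 5 = 277/420

277/420


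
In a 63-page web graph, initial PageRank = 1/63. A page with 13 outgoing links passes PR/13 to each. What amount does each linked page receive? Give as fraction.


Initial PR = 1/63 = 1/63
Outlinks = 13
Contribution per link = PR / outlinks
= 1/63 / 13
= 1/819

1/819


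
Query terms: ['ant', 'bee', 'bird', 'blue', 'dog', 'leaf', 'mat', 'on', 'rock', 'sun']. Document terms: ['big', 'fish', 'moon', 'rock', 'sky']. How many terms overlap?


Query terms: ['ant', 'bee', 'bird', 'blue', 'dog', 'leaf', 'mat', 'on', 'rock', 'sun']
Document terms: ['big', 'fish', 'moon', 'rock', 'sky']
Common terms: ['rock']
Overlap count = 1

1


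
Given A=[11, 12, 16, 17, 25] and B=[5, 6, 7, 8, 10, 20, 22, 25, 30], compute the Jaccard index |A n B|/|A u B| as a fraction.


A intersect B = [25]
|A intersect B| = 1
A union B = [5, 6, 7, 8, 10, 11, 12, 16, 17, 20, 22, 25, 30]
|A union B| = 13
Jaccard = 1/13 = 1/13

1/13


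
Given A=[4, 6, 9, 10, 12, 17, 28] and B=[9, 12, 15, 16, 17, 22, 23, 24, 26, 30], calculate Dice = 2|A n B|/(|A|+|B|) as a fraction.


A intersect B = [9, 12, 17]
|A intersect B| = 3
|A| = 7, |B| = 10
Dice = 2*3 / (7+10)
= 6 / 17 = 6/17

6/17


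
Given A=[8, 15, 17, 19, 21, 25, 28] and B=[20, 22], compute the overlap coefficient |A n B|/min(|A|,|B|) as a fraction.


A intersect B = []
|A intersect B| = 0
min(|A|, |B|) = min(7, 2) = 2
Overlap = 0 / 2 = 0

0


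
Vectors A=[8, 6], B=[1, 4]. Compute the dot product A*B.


Dot product = sum of element-wise products
A[0]*B[0] = 8*1 = 8
A[1]*B[1] = 6*4 = 24
Sum = 8 + 24 = 32

32


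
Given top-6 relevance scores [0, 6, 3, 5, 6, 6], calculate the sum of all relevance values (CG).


Cumulative Gain = sum of relevance scores
Position 1: rel=0, running sum=0
Position 2: rel=6, running sum=6
Position 3: rel=3, running sum=9
Position 4: rel=5, running sum=14
Position 5: rel=6, running sum=20
Position 6: rel=6, running sum=26
CG = 26

26


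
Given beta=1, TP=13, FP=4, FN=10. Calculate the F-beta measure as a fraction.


P = TP/(TP+FP) = 13/17 = 13/17
R = TP/(TP+FN) = 13/23 = 13/23
beta^2 = 1^2 = 1
(1 + beta^2) = 2
Numerator = (1+beta^2)*P*R = 338/391
Denominator = beta^2*P + R = 13/17 + 13/23 = 520/391
F_beta = 13/20

13/20


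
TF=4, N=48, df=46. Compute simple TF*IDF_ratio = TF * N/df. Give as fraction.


TF * (N/df)
= 4 * (48/46)
= 4 * 24/23
= 96/23

96/23


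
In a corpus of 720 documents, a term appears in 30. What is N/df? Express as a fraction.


IDF ratio = N / df
= 720 / 30
= 24

24


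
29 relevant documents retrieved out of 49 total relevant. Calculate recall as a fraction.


Recall = retrieved_relevant / total_relevant
= 29 / 49
= 29 / (29 + 20)
= 29/49

29/49


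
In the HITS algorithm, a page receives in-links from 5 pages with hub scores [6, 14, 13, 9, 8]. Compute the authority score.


Authority = sum of hub scores of in-linkers
In-link 1: hub score = 6
In-link 2: hub score = 14
In-link 3: hub score = 13
In-link 4: hub score = 9
In-link 5: hub score = 8
Authority = 6 + 14 + 13 + 9 + 8 = 50

50


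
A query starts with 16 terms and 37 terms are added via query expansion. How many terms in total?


Original terms: 16
Expansion terms: 37
Total = 16 + 37 = 53

53


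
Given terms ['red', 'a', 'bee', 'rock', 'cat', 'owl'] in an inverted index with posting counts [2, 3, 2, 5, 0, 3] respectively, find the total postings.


Summing posting list sizes:
'red': 2 postings
'a': 3 postings
'bee': 2 postings
'rock': 5 postings
'cat': 0 postings
'owl': 3 postings
Total = 2 + 3 + 2 + 5 + 0 + 3 = 15

15


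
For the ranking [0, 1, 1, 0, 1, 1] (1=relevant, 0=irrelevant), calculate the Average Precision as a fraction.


Computing P@k for each relevant position:
Position 1: not relevant
Position 2: relevant, P@2 = 1/2 = 1/2
Position 3: relevant, P@3 = 2/3 = 2/3
Position 4: not relevant
Position 5: relevant, P@5 = 3/5 = 3/5
Position 6: relevant, P@6 = 4/6 = 2/3
Sum of P@k = 1/2 + 2/3 + 3/5 + 2/3 = 73/30
AP = 73/30 / 4 = 73/120

73/120


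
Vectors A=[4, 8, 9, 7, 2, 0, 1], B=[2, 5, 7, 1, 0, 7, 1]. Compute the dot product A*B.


Dot product = sum of element-wise products
A[0]*B[0] = 4*2 = 8
A[1]*B[1] = 8*5 = 40
A[2]*B[2] = 9*7 = 63
A[3]*B[3] = 7*1 = 7
A[4]*B[4] = 2*0 = 0
A[5]*B[5] = 0*7 = 0
A[6]*B[6] = 1*1 = 1
Sum = 8 + 40 + 63 + 7 + 0 + 0 + 1 = 119

119


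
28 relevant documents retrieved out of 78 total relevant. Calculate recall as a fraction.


Recall = retrieved_relevant / total_relevant
= 28 / 78
= 28 / (28 + 50)
= 14/39

14/39


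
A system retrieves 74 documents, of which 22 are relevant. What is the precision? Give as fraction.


Precision = relevant_retrieved / total_retrieved
= 22 / 74
= 22 / (22 + 52)
= 11/37

11/37


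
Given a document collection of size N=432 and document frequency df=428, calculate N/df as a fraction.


IDF ratio = N / df
= 432 / 428
= 108/107

108/107


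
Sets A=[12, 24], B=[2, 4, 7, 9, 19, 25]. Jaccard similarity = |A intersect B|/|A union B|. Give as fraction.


A intersect B = []
|A intersect B| = 0
A union B = [2, 4, 7, 9, 12, 19, 24, 25]
|A union B| = 8
Jaccard = 0/8 = 0

0


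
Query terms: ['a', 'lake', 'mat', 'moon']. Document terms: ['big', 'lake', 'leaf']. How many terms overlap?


Query terms: ['a', 'lake', 'mat', 'moon']
Document terms: ['big', 'lake', 'leaf']
Common terms: ['lake']
Overlap count = 1

1


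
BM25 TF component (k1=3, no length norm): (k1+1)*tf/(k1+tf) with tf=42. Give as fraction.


BM25 TF component = (k1+1)*tf / (k1+tf)
k1 = 3, tf = 42
Numerator = (3+1)*42 = 168
Denominator = 3 + 42 = 45
= 168/45 = 56/15

56/15


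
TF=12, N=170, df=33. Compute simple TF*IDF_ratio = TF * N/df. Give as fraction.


TF * (N/df)
= 12 * (170/33)
= 12 * 170/33
= 680/11

680/11


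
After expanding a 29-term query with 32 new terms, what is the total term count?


Original terms: 29
Expansion terms: 32
Total = 29 + 32 = 61

61


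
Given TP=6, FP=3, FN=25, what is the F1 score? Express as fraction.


F1 = 2 * P * R / (P + R)
P = TP/(TP+FP) = 6/9 = 2/3
R = TP/(TP+FN) = 6/31 = 6/31
2 * P * R = 2 * 2/3 * 6/31 = 8/31
P + R = 2/3 + 6/31 = 80/93
F1 = 8/31 / 80/93 = 3/10

3/10


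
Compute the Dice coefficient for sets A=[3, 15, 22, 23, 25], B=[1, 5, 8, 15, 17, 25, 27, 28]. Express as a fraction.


A intersect B = [15, 25]
|A intersect B| = 2
|A| = 5, |B| = 8
Dice = 2*2 / (5+8)
= 4 / 13 = 4/13

4/13


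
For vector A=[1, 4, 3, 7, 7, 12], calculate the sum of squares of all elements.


|A|^2 = sum of squared components
A[0]^2 = 1^2 = 1
A[1]^2 = 4^2 = 16
A[2]^2 = 3^2 = 9
A[3]^2 = 7^2 = 49
A[4]^2 = 7^2 = 49
A[5]^2 = 12^2 = 144
Sum = 1 + 16 + 9 + 49 + 49 + 144 = 268

268


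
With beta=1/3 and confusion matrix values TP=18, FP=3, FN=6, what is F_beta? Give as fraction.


P = TP/(TP+FP) = 18/21 = 6/7
R = TP/(TP+FN) = 18/24 = 3/4
beta^2 = 1/3^2 = 1/9
(1 + beta^2) = 10/9
Numerator = (1+beta^2)*P*R = 5/7
Denominator = beta^2*P + R = 2/21 + 3/4 = 71/84
F_beta = 60/71

60/71


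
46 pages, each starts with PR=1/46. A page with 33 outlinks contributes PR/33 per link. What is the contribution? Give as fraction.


Initial PR = 1/46 = 1/46
Outlinks = 33
Contribution per link = PR / outlinks
= 1/46 / 33
= 1/1518

1/1518


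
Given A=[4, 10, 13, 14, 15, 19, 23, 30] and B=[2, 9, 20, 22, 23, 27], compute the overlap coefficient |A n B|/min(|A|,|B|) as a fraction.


A intersect B = [23]
|A intersect B| = 1
min(|A|, |B|) = min(8, 6) = 6
Overlap = 1 / 6 = 1/6

1/6


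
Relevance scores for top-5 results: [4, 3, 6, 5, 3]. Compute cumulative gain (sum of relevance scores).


Cumulative Gain = sum of relevance scores
Position 1: rel=4, running sum=4
Position 2: rel=3, running sum=7
Position 3: rel=6, running sum=13
Position 4: rel=5, running sum=18
Position 5: rel=3, running sum=21
CG = 21

21


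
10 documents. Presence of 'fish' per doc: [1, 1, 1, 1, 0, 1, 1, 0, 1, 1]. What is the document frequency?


Checking each document for 'fish':
Doc 1: present
Doc 2: present
Doc 3: present
Doc 4: present
Doc 5: absent
Doc 6: present
Doc 7: present
Doc 8: absent
Doc 9: present
Doc 10: present
df = sum of presences = 1 + 1 + 1 + 1 + 0 + 1 + 1 + 0 + 1 + 1 = 8

8


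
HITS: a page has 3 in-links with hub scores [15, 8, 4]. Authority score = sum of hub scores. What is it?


Authority = sum of hub scores of in-linkers
In-link 1: hub score = 15
In-link 2: hub score = 8
In-link 3: hub score = 4
Authority = 15 + 8 + 4 = 27

27


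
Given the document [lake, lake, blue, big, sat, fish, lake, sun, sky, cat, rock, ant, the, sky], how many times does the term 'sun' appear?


Document has 14 words
Scanning for 'sun':
Found at positions: [7]
Count = 1

1


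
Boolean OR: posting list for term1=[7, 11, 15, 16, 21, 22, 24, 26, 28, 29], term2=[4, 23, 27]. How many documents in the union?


Boolean OR: find union of posting lists
term1 docs: [7, 11, 15, 16, 21, 22, 24, 26, 28, 29]
term2 docs: [4, 23, 27]
Union: [4, 7, 11, 15, 16, 21, 22, 23, 24, 26, 27, 28, 29]
|union| = 13

13


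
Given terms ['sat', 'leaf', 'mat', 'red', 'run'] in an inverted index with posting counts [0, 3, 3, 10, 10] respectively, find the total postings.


Summing posting list sizes:
'sat': 0 postings
'leaf': 3 postings
'mat': 3 postings
'red': 10 postings
'run': 10 postings
Total = 0 + 3 + 3 + 10 + 10 = 26

26


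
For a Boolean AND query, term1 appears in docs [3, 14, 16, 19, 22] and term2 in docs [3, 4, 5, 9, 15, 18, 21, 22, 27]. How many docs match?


Boolean AND: find intersection of posting lists
term1 docs: [3, 14, 16, 19, 22]
term2 docs: [3, 4, 5, 9, 15, 18, 21, 22, 27]
Intersection: [3, 22]
|intersection| = 2

2


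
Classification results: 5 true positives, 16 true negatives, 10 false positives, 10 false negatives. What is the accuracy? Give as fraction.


Accuracy = (TP + TN) / (TP + TN + FP + FN)
TP + TN = 5 + 16 = 21
Total = 5 + 16 + 10 + 10 = 41
Accuracy = 21 / 41 = 21/41

21/41


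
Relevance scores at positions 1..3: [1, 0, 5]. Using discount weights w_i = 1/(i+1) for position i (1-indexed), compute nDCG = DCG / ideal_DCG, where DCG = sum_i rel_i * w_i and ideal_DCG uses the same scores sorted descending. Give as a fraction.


Position discount weights w_i = 1/(i+1) for i=1..3:
Weights = [1/2, 1/3, 1/4]
Actual relevance: [1, 0, 5]
DCG = 1/2 + 0/3 + 5/4 = 7/4
Ideal relevance (sorted desc): [5, 1, 0]
Ideal DCG = 5/2 + 1/3 + 0/4 = 17/6
nDCG = DCG / ideal_DCG = 7/4 / 17/6 = 21/34

21/34


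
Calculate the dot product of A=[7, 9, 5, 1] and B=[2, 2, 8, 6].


Dot product = sum of element-wise products
A[0]*B[0] = 7*2 = 14
A[1]*B[1] = 9*2 = 18
A[2]*B[2] = 5*8 = 40
A[3]*B[3] = 1*6 = 6
Sum = 14 + 18 + 40 + 6 = 78

78


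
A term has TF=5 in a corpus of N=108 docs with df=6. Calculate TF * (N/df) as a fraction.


TF * (N/df)
= 5 * (108/6)
= 5 * 18
= 90

90


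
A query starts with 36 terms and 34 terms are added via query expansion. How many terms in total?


Original terms: 36
Expansion terms: 34
Total = 36 + 34 = 70

70


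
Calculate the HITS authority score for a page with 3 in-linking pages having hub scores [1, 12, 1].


Authority = sum of hub scores of in-linkers
In-link 1: hub score = 1
In-link 2: hub score = 12
In-link 3: hub score = 1
Authority = 1 + 12 + 1 = 14

14


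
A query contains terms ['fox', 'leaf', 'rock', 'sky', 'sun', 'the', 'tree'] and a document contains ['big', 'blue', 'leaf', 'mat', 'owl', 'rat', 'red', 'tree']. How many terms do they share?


Query terms: ['fox', 'leaf', 'rock', 'sky', 'sun', 'the', 'tree']
Document terms: ['big', 'blue', 'leaf', 'mat', 'owl', 'rat', 'red', 'tree']
Common terms: ['leaf', 'tree']
Overlap count = 2

2


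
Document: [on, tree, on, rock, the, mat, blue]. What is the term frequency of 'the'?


Document has 7 words
Scanning for 'the':
Found at positions: [4]
Count = 1

1


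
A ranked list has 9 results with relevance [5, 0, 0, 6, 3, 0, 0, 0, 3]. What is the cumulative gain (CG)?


Cumulative Gain = sum of relevance scores
Position 1: rel=5, running sum=5
Position 2: rel=0, running sum=5
Position 3: rel=0, running sum=5
Position 4: rel=6, running sum=11
Position 5: rel=3, running sum=14
Position 6: rel=0, running sum=14
Position 7: rel=0, running sum=14
Position 8: rel=0, running sum=14
Position 9: rel=3, running sum=17
CG = 17

17


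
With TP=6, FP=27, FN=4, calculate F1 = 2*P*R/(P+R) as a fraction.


F1 = 2 * P * R / (P + R)
P = TP/(TP+FP) = 6/33 = 2/11
R = TP/(TP+FN) = 6/10 = 3/5
2 * P * R = 2 * 2/11 * 3/5 = 12/55
P + R = 2/11 + 3/5 = 43/55
F1 = 12/55 / 43/55 = 12/43

12/43


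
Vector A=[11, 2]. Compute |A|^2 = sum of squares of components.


|A|^2 = sum of squared components
A[0]^2 = 11^2 = 121
A[1]^2 = 2^2 = 4
Sum = 121 + 4 = 125

125


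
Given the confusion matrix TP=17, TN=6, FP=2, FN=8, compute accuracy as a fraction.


Accuracy = (TP + TN) / (TP + TN + FP + FN)
TP + TN = 17 + 6 = 23
Total = 17 + 6 + 2 + 8 = 33
Accuracy = 23 / 33 = 23/33

23/33


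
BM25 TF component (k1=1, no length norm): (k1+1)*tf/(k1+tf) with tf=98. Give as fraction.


BM25 TF component = (k1+1)*tf / (k1+tf)
k1 = 1, tf = 98
Numerator = (1+1)*98 = 196
Denominator = 1 + 98 = 99
= 196/99 = 196/99

196/99


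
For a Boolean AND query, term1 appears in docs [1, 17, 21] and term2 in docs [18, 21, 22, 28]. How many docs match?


Boolean AND: find intersection of posting lists
term1 docs: [1, 17, 21]
term2 docs: [18, 21, 22, 28]
Intersection: [21]
|intersection| = 1

1


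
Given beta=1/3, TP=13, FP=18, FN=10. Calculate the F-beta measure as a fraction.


P = TP/(TP+FP) = 13/31 = 13/31
R = TP/(TP+FN) = 13/23 = 13/23
beta^2 = 1/3^2 = 1/9
(1 + beta^2) = 10/9
Numerator = (1+beta^2)*P*R = 1690/6417
Denominator = beta^2*P + R = 13/279 + 13/23 = 3926/6417
F_beta = 65/151

65/151


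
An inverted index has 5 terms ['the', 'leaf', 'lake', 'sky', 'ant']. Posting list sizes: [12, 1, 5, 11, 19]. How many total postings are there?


Summing posting list sizes:
'the': 12 postings
'leaf': 1 postings
'lake': 5 postings
'sky': 11 postings
'ant': 19 postings
Total = 12 + 1 + 5 + 11 + 19 = 48

48


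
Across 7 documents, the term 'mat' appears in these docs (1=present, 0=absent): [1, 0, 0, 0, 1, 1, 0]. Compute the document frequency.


Checking each document for 'mat':
Doc 1: present
Doc 2: absent
Doc 3: absent
Doc 4: absent
Doc 5: present
Doc 6: present
Doc 7: absent
df = sum of presences = 1 + 0 + 0 + 0 + 1 + 1 + 0 = 3

3


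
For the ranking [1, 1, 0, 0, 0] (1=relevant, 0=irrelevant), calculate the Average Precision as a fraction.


Computing P@k for each relevant position:
Position 1: relevant, P@1 = 1/1 = 1
Position 2: relevant, P@2 = 2/2 = 1
Position 3: not relevant
Position 4: not relevant
Position 5: not relevant
Sum of P@k = 1 + 1 = 2
AP = 2 / 2 = 1

1


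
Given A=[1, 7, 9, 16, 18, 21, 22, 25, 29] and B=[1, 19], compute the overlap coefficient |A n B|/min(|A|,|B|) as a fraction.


A intersect B = [1]
|A intersect B| = 1
min(|A|, |B|) = min(9, 2) = 2
Overlap = 1 / 2 = 1/2

1/2


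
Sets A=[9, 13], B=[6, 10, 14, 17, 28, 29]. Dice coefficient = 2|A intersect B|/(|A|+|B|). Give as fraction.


A intersect B = []
|A intersect B| = 0
|A| = 2, |B| = 6
Dice = 2*0 / (2+6)
= 0 / 8 = 0

0


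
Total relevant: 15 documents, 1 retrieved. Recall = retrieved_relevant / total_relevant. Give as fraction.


Recall = retrieved_relevant / total_relevant
= 1 / 15
= 1 / (1 + 14)
= 1/15

1/15


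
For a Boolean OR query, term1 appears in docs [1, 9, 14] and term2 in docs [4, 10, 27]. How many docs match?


Boolean OR: find union of posting lists
term1 docs: [1, 9, 14]
term2 docs: [4, 10, 27]
Union: [1, 4, 9, 10, 14, 27]
|union| = 6

6


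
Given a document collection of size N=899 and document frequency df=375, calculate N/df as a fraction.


IDF ratio = N / df
= 899 / 375
= 899/375

899/375


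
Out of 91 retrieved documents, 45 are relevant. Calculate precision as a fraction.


Precision = relevant_retrieved / total_retrieved
= 45 / 91
= 45 / (45 + 46)
= 45/91

45/91


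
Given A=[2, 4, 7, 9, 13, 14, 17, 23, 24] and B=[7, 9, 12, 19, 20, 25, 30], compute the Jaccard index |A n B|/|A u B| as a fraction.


A intersect B = [7, 9]
|A intersect B| = 2
A union B = [2, 4, 7, 9, 12, 13, 14, 17, 19, 20, 23, 24, 25, 30]
|A union B| = 14
Jaccard = 2/14 = 1/7

1/7


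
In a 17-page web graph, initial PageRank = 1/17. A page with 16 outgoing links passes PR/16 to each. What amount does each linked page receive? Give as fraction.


Initial PR = 1/17 = 1/17
Outlinks = 16
Contribution per link = PR / outlinks
= 1/17 / 16
= 1/272

1/272


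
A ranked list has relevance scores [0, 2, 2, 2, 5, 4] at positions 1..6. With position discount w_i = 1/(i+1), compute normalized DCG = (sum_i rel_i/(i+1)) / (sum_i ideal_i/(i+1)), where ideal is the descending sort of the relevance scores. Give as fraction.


Position discount weights w_i = 1/(i+1) for i=1..6:
Weights = [1/2, 1/3, 1/4, 1/5, 1/6, 1/7]
Actual relevance: [0, 2, 2, 2, 5, 4]
DCG = 0/2 + 2/3 + 2/4 + 2/5 + 5/6 + 4/7 = 104/35
Ideal relevance (sorted desc): [5, 4, 2, 2, 2, 0]
Ideal DCG = 5/2 + 4/3 + 2/4 + 2/5 + 2/6 + 0/7 = 76/15
nDCG = DCG / ideal_DCG = 104/35 / 76/15 = 78/133

78/133


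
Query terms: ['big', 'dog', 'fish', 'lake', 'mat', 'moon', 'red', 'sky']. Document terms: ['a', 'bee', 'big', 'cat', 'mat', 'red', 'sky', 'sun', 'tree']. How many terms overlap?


Query terms: ['big', 'dog', 'fish', 'lake', 'mat', 'moon', 'red', 'sky']
Document terms: ['a', 'bee', 'big', 'cat', 'mat', 'red', 'sky', 'sun', 'tree']
Common terms: ['big', 'mat', 'red', 'sky']
Overlap count = 4

4


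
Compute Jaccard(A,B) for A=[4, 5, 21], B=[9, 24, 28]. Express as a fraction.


A intersect B = []
|A intersect B| = 0
A union B = [4, 5, 9, 21, 24, 28]
|A union B| = 6
Jaccard = 0/6 = 0

0


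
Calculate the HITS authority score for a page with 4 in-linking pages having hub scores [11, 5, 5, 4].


Authority = sum of hub scores of in-linkers
In-link 1: hub score = 11
In-link 2: hub score = 5
In-link 3: hub score = 5
In-link 4: hub score = 4
Authority = 11 + 5 + 5 + 4 = 25

25


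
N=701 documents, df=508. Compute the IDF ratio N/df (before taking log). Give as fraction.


IDF ratio = N / df
= 701 / 508
= 701/508

701/508


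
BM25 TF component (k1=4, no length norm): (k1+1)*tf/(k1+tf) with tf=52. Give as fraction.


BM25 TF component = (k1+1)*tf / (k1+tf)
k1 = 4, tf = 52
Numerator = (4+1)*52 = 260
Denominator = 4 + 52 = 56
= 260/56 = 65/14

65/14


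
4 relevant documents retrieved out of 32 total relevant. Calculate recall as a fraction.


Recall = retrieved_relevant / total_relevant
= 4 / 32
= 4 / (4 + 28)
= 1/8

1/8


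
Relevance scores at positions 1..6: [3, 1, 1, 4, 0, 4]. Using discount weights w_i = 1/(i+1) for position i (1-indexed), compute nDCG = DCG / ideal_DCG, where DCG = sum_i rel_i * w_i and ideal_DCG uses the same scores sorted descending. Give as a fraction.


Position discount weights w_i = 1/(i+1) for i=1..6:
Weights = [1/2, 1/3, 1/4, 1/5, 1/6, 1/7]
Actual relevance: [3, 1, 1, 4, 0, 4]
DCG = 3/2 + 1/3 + 1/4 + 4/5 + 0/6 + 4/7 = 1451/420
Ideal relevance (sorted desc): [4, 4, 3, 1, 1, 0]
Ideal DCG = 4/2 + 4/3 + 3/4 + 1/5 + 1/6 + 0/7 = 89/20
nDCG = DCG / ideal_DCG = 1451/420 / 89/20 = 1451/1869

1451/1869


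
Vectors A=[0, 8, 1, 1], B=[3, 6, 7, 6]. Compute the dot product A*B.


Dot product = sum of element-wise products
A[0]*B[0] = 0*3 = 0
A[1]*B[1] = 8*6 = 48
A[2]*B[2] = 1*7 = 7
A[3]*B[3] = 1*6 = 6
Sum = 0 + 48 + 7 + 6 = 61

61


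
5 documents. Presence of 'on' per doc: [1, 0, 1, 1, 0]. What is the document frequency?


Checking each document for 'on':
Doc 1: present
Doc 2: absent
Doc 3: present
Doc 4: present
Doc 5: absent
df = sum of presences = 1 + 0 + 1 + 1 + 0 = 3

3


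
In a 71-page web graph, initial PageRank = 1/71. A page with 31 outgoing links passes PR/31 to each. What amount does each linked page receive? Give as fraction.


Initial PR = 1/71 = 1/71
Outlinks = 31
Contribution per link = PR / outlinks
= 1/71 / 31
= 1/2201

1/2201


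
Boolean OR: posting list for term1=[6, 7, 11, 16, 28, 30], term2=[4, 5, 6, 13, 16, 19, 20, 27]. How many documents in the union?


Boolean OR: find union of posting lists
term1 docs: [6, 7, 11, 16, 28, 30]
term2 docs: [4, 5, 6, 13, 16, 19, 20, 27]
Union: [4, 5, 6, 7, 11, 13, 16, 19, 20, 27, 28, 30]
|union| = 12

12


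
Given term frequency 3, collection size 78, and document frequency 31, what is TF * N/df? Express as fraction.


TF * (N/df)
= 3 * (78/31)
= 3 * 78/31
= 234/31

234/31


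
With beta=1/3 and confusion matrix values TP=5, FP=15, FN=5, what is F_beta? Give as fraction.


P = TP/(TP+FP) = 5/20 = 1/4
R = TP/(TP+FN) = 5/10 = 1/2
beta^2 = 1/3^2 = 1/9
(1 + beta^2) = 10/9
Numerator = (1+beta^2)*P*R = 5/36
Denominator = beta^2*P + R = 1/36 + 1/2 = 19/36
F_beta = 5/19

5/19


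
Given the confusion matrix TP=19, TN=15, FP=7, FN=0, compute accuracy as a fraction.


Accuracy = (TP + TN) / (TP + TN + FP + FN)
TP + TN = 19 + 15 = 34
Total = 19 + 15 + 7 + 0 = 41
Accuracy = 34 / 41 = 34/41

34/41


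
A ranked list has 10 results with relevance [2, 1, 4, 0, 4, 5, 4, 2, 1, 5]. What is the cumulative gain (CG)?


Cumulative Gain = sum of relevance scores
Position 1: rel=2, running sum=2
Position 2: rel=1, running sum=3
Position 3: rel=4, running sum=7
Position 4: rel=0, running sum=7
Position 5: rel=4, running sum=11
Position 6: rel=5, running sum=16
Position 7: rel=4, running sum=20
Position 8: rel=2, running sum=22
Position 9: rel=1, running sum=23
Position 10: rel=5, running sum=28
CG = 28

28


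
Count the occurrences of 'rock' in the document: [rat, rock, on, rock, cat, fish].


Document has 6 words
Scanning for 'rock':
Found at positions: [1, 3]
Count = 2

2


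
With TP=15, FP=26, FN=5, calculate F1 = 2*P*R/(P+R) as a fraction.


F1 = 2 * P * R / (P + R)
P = TP/(TP+FP) = 15/41 = 15/41
R = TP/(TP+FN) = 15/20 = 3/4
2 * P * R = 2 * 15/41 * 3/4 = 45/82
P + R = 15/41 + 3/4 = 183/164
F1 = 45/82 / 183/164 = 30/61

30/61


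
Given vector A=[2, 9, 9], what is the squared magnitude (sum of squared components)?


|A|^2 = sum of squared components
A[0]^2 = 2^2 = 4
A[1]^2 = 9^2 = 81
A[2]^2 = 9^2 = 81
Sum = 4 + 81 + 81 = 166

166


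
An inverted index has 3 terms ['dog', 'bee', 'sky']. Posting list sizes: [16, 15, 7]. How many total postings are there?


Summing posting list sizes:
'dog': 16 postings
'bee': 15 postings
'sky': 7 postings
Total = 16 + 15 + 7 = 38

38


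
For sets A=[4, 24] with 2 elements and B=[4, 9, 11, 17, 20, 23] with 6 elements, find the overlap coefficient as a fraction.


A intersect B = [4]
|A intersect B| = 1
min(|A|, |B|) = min(2, 6) = 2
Overlap = 1 / 2 = 1/2

1/2


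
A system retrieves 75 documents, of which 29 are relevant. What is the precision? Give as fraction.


Precision = relevant_retrieved / total_retrieved
= 29 / 75
= 29 / (29 + 46)
= 29/75

29/75


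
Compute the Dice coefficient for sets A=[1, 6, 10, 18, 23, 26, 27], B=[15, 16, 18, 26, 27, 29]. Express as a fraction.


A intersect B = [18, 26, 27]
|A intersect B| = 3
|A| = 7, |B| = 6
Dice = 2*3 / (7+6)
= 6 / 13 = 6/13

6/13


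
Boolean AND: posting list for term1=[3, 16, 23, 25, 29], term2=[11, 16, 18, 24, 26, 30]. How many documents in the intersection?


Boolean AND: find intersection of posting lists
term1 docs: [3, 16, 23, 25, 29]
term2 docs: [11, 16, 18, 24, 26, 30]
Intersection: [16]
|intersection| = 1

1


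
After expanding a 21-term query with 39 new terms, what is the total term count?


Original terms: 21
Expansion terms: 39
Total = 21 + 39 = 60

60


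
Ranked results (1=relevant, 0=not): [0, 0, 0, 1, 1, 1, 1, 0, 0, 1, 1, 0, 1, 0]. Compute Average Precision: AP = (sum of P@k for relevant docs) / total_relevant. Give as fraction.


Computing P@k for each relevant position:
Position 1: not relevant
Position 2: not relevant
Position 3: not relevant
Position 4: relevant, P@4 = 1/4 = 1/4
Position 5: relevant, P@5 = 2/5 = 2/5
Position 6: relevant, P@6 = 3/6 = 1/2
Position 7: relevant, P@7 = 4/7 = 4/7
Position 8: not relevant
Position 9: not relevant
Position 10: relevant, P@10 = 5/10 = 1/2
Position 11: relevant, P@11 = 6/11 = 6/11
Position 12: not relevant
Position 13: relevant, P@13 = 7/13 = 7/13
Position 14: not relevant
Sum of P@k = 1/4 + 2/5 + 1/2 + 4/7 + 1/2 + 6/11 + 7/13 = 66173/20020
AP = 66173/20020 / 7 = 66173/140140

66173/140140


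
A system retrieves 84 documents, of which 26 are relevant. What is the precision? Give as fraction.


Precision = relevant_retrieved / total_retrieved
= 26 / 84
= 26 / (26 + 58)
= 13/42

13/42


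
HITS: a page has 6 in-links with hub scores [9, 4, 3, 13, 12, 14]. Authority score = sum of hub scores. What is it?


Authority = sum of hub scores of in-linkers
In-link 1: hub score = 9
In-link 2: hub score = 4
In-link 3: hub score = 3
In-link 4: hub score = 13
In-link 5: hub score = 12
In-link 6: hub score = 14
Authority = 9 + 4 + 3 + 13 + 12 + 14 = 55

55


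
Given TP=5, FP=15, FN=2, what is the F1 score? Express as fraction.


F1 = 2 * P * R / (P + R)
P = TP/(TP+FP) = 5/20 = 1/4
R = TP/(TP+FN) = 5/7 = 5/7
2 * P * R = 2 * 1/4 * 5/7 = 5/14
P + R = 1/4 + 5/7 = 27/28
F1 = 5/14 / 27/28 = 10/27

10/27


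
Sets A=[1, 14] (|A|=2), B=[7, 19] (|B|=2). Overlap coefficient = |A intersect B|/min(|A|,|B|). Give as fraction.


A intersect B = []
|A intersect B| = 0
min(|A|, |B|) = min(2, 2) = 2
Overlap = 0 / 2 = 0

0


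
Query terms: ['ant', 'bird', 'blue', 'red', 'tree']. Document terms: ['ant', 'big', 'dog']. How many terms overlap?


Query terms: ['ant', 'bird', 'blue', 'red', 'tree']
Document terms: ['ant', 'big', 'dog']
Common terms: ['ant']
Overlap count = 1

1


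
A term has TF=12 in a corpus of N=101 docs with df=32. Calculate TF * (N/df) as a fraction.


TF * (N/df)
= 12 * (101/32)
= 12 * 101/32
= 303/8

303/8


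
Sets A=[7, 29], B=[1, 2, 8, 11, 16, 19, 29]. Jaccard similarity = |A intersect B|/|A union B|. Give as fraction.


A intersect B = [29]
|A intersect B| = 1
A union B = [1, 2, 7, 8, 11, 16, 19, 29]
|A union B| = 8
Jaccard = 1/8 = 1/8

1/8


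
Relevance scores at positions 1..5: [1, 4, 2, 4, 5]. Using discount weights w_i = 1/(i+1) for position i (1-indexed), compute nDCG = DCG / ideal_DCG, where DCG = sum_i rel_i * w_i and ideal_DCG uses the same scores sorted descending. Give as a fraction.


Position discount weights w_i = 1/(i+1) for i=1..5:
Weights = [1/2, 1/3, 1/4, 1/5, 1/6]
Actual relevance: [1, 4, 2, 4, 5]
DCG = 1/2 + 4/3 + 2/4 + 4/5 + 5/6 = 119/30
Ideal relevance (sorted desc): [5, 4, 4, 2, 1]
Ideal DCG = 5/2 + 4/3 + 4/4 + 2/5 + 1/6 = 27/5
nDCG = DCG / ideal_DCG = 119/30 / 27/5 = 119/162

119/162


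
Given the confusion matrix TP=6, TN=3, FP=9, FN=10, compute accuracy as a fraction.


Accuracy = (TP + TN) / (TP + TN + FP + FN)
TP + TN = 6 + 3 = 9
Total = 6 + 3 + 9 + 10 = 28
Accuracy = 9 / 28 = 9/28

9/28


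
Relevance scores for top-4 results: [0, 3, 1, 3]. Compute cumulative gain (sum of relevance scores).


Cumulative Gain = sum of relevance scores
Position 1: rel=0, running sum=0
Position 2: rel=3, running sum=3
Position 3: rel=1, running sum=4
Position 4: rel=3, running sum=7
CG = 7

7


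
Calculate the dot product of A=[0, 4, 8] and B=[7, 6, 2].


Dot product = sum of element-wise products
A[0]*B[0] = 0*7 = 0
A[1]*B[1] = 4*6 = 24
A[2]*B[2] = 8*2 = 16
Sum = 0 + 24 + 16 = 40

40


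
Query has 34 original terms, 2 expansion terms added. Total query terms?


Original terms: 34
Expansion terms: 2
Total = 34 + 2 = 36

36


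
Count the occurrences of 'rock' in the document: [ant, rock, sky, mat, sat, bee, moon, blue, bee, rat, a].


Document has 11 words
Scanning for 'rock':
Found at positions: [1]
Count = 1

1


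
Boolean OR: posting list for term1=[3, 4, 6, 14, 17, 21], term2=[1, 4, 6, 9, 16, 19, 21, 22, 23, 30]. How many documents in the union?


Boolean OR: find union of posting lists
term1 docs: [3, 4, 6, 14, 17, 21]
term2 docs: [1, 4, 6, 9, 16, 19, 21, 22, 23, 30]
Union: [1, 3, 4, 6, 9, 14, 16, 17, 19, 21, 22, 23, 30]
|union| = 13

13


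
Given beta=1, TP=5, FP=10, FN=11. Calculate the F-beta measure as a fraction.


P = TP/(TP+FP) = 5/15 = 1/3
R = TP/(TP+FN) = 5/16 = 5/16
beta^2 = 1^2 = 1
(1 + beta^2) = 2
Numerator = (1+beta^2)*P*R = 5/24
Denominator = beta^2*P + R = 1/3 + 5/16 = 31/48
F_beta = 10/31

10/31


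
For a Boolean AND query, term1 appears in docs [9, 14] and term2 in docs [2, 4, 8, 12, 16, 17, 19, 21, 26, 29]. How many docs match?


Boolean AND: find intersection of posting lists
term1 docs: [9, 14]
term2 docs: [2, 4, 8, 12, 16, 17, 19, 21, 26, 29]
Intersection: []
|intersection| = 0

0


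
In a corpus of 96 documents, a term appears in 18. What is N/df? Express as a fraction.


IDF ratio = N / df
= 96 / 18
= 16/3

16/3


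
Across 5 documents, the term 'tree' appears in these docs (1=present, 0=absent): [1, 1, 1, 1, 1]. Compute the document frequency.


Checking each document for 'tree':
Doc 1: present
Doc 2: present
Doc 3: present
Doc 4: present
Doc 5: present
df = sum of presences = 1 + 1 + 1 + 1 + 1 = 5

5


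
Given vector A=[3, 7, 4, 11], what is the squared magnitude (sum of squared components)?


|A|^2 = sum of squared components
A[0]^2 = 3^2 = 9
A[1]^2 = 7^2 = 49
A[2]^2 = 4^2 = 16
A[3]^2 = 11^2 = 121
Sum = 9 + 49 + 16 + 121 = 195

195


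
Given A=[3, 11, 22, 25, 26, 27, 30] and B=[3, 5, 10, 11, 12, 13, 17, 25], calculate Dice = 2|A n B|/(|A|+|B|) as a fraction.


A intersect B = [3, 11, 25]
|A intersect B| = 3
|A| = 7, |B| = 8
Dice = 2*3 / (7+8)
= 6 / 15 = 2/5

2/5


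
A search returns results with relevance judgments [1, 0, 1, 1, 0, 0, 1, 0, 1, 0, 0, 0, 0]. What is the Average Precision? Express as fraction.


Computing P@k for each relevant position:
Position 1: relevant, P@1 = 1/1 = 1
Position 2: not relevant
Position 3: relevant, P@3 = 2/3 = 2/3
Position 4: relevant, P@4 = 3/4 = 3/4
Position 5: not relevant
Position 6: not relevant
Position 7: relevant, P@7 = 4/7 = 4/7
Position 8: not relevant
Position 9: relevant, P@9 = 5/9 = 5/9
Position 10: not relevant
Position 11: not relevant
Position 12: not relevant
Position 13: not relevant
Sum of P@k = 1 + 2/3 + 3/4 + 4/7 + 5/9 = 893/252
AP = 893/252 / 5 = 893/1260

893/1260


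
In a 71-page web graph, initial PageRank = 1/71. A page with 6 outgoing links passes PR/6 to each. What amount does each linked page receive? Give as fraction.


Initial PR = 1/71 = 1/71
Outlinks = 6
Contribution per link = PR / outlinks
= 1/71 / 6
= 1/426

1/426


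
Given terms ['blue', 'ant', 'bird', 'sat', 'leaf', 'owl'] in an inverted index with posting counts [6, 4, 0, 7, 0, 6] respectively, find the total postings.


Summing posting list sizes:
'blue': 6 postings
'ant': 4 postings
'bird': 0 postings
'sat': 7 postings
'leaf': 0 postings
'owl': 6 postings
Total = 6 + 4 + 0 + 7 + 0 + 6 = 23

23


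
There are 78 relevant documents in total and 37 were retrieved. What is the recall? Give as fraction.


Recall = retrieved_relevant / total_relevant
= 37 / 78
= 37 / (37 + 41)
= 37/78

37/78


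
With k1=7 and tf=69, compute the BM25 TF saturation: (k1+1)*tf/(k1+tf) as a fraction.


BM25 TF component = (k1+1)*tf / (k1+tf)
k1 = 7, tf = 69
Numerator = (7+1)*69 = 552
Denominator = 7 + 69 = 76
= 552/76 = 138/19

138/19


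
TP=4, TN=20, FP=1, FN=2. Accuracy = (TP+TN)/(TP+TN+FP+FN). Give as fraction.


Accuracy = (TP + TN) / (TP + TN + FP + FN)
TP + TN = 4 + 20 = 24
Total = 4 + 20 + 1 + 2 = 27
Accuracy = 24 / 27 = 8/9

8/9


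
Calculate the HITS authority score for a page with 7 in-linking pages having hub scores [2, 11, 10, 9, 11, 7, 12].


Authority = sum of hub scores of in-linkers
In-link 1: hub score = 2
In-link 2: hub score = 11
In-link 3: hub score = 10
In-link 4: hub score = 9
In-link 5: hub score = 11
In-link 6: hub score = 7
In-link 7: hub score = 12
Authority = 2 + 11 + 10 + 9 + 11 + 7 + 12 = 62

62
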